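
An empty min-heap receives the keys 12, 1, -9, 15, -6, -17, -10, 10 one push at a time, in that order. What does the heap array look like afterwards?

[-17, -6, -10, 10, 12, 1, -9, 15]

Insert 12:
  append 12 at index 0 → [12] (no swap needed)
Insert 1:
  append 1 at index 1 → [12, 1]
  1 < parent 12 at index 0, swap → [1, 12]
Insert -9:
  append -9 at index 2 → [1, 12, -9]
  -9 < parent 1 at index 0, swap → [-9, 12, 1]
Insert 15:
  append 15 at index 3 → [-9, 12, 1, 15] (no swap needed)
Insert -6:
  append -6 at index 4 → [-9, 12, 1, 15, -6]
  -6 < parent 12 at index 1, swap → [-9, -6, 1, 15, 12]
Insert -17:
  append -17 at index 5 → [-9, -6, 1, 15, 12, -17]
  -17 < parent 1 at index 2, swap → [-9, -6, -17, 15, 12, 1]
  -17 < parent -9 at index 0, swap → [-17, -6, -9, 15, 12, 1]
Insert -10:
  append -10 at index 6 → [-17, -6, -9, 15, 12, 1, -10]
  -10 < parent -9 at index 2, swap → [-17, -6, -10, 15, 12, 1, -9]
Insert 10:
  append 10 at index 7 → [-17, -6, -10, 15, 12, 1, -9, 10]
  10 < parent 15 at index 3, swap → [-17, -6, -10, 10, 12, 1, -9, 15]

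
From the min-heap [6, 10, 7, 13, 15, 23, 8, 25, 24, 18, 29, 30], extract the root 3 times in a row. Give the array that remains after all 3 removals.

extract-min #1 returns 6:
  remove root 6; move last element 30 to root → [30, 10, 7, 13, 15, 23, 8, 25, 24, 18, 29]
  30 vs smaller child 7 at index 2, swap → [7, 10, 30, 13, 15, 23, 8, 25, 24, 18, 29]
  30 vs smaller child 8 at index 6, swap → [7, 10, 8, 13, 15, 23, 30, 25, 24, 18, 29]
extract-min #2 returns 7:
  remove root 7; move last element 29 to root → [29, 10, 8, 13, 15, 23, 30, 25, 24, 18]
  29 vs smaller child 8 at index 2, swap → [8, 10, 29, 13, 15, 23, 30, 25, 24, 18]
  29 vs smaller child 23 at index 5, swap → [8, 10, 23, 13, 15, 29, 30, 25, 24, 18]
extract-min #3 returns 8:
  remove root 8; move last element 18 to root → [18, 10, 23, 13, 15, 29, 30, 25, 24]
  18 vs smaller child 10 at index 1, swap → [10, 18, 23, 13, 15, 29, 30, 25, 24]
  18 vs smaller child 13 at index 3, swap → [10, 13, 23, 18, 15, 29, 30, 25, 24]

[10, 13, 23, 18, 15, 29, 30, 25, 24]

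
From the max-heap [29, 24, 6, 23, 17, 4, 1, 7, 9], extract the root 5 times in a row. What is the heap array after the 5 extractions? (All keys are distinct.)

[7, 4, 6, 1]

extract-max #1 returns 29:
  remove root 29; move last element 9 to root → [9, 24, 6, 23, 17, 4, 1, 7]
  9 vs larger child 24 at index 1, swap → [24, 9, 6, 23, 17, 4, 1, 7]
  9 vs larger child 23 at index 3, swap → [24, 23, 6, 9, 17, 4, 1, 7]
extract-max #2 returns 24:
  remove root 24; move last element 7 to root → [7, 23, 6, 9, 17, 4, 1]
  7 vs larger child 23 at index 1, swap → [23, 7, 6, 9, 17, 4, 1]
  7 vs larger child 17 at index 4, swap → [23, 17, 6, 9, 7, 4, 1]
extract-max #3 returns 23:
  remove root 23; move last element 1 to root → [1, 17, 6, 9, 7, 4]
  1 vs larger child 17 at index 1, swap → [17, 1, 6, 9, 7, 4]
  1 vs larger child 9 at index 3, swap → [17, 9, 6, 1, 7, 4]
extract-max #4 returns 17:
  remove root 17; move last element 4 to root → [4, 9, 6, 1, 7]
  4 vs larger child 9 at index 1, swap → [9, 4, 6, 1, 7]
  4 vs larger child 7 at index 4, swap → [9, 7, 6, 1, 4]
extract-max #5 returns 9:
  remove root 9; move last element 4 to root → [4, 7, 6, 1]
  4 vs larger child 7 at index 1, swap → [7, 4, 6, 1]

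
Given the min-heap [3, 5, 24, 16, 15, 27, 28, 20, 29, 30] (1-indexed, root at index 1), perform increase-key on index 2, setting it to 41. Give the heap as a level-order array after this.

set index 2 from 5 to 41 → [3, 41, 24, 16, 15, 27, 28, 20, 29, 30]
41 vs smaller child 15 at index 5, swap → [3, 15, 24, 16, 41, 27, 28, 20, 29, 30]
41 vs only child 30 at index 10, swap → [3, 15, 24, 16, 30, 27, 28, 20, 29, 41]

[3, 15, 24, 16, 30, 27, 28, 20, 29, 41]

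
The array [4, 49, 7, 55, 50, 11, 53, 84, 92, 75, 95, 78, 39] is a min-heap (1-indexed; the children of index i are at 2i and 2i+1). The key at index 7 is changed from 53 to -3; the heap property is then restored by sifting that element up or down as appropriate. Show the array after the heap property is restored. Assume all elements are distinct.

[-3, 49, 4, 55, 50, 11, 7, 84, 92, 75, 95, 78, 39]

set index 7 from 53 to -3 → [4, 49, 7, 55, 50, 11, -3, 84, 92, 75, 95, 78, 39]
-3 < parent 7 at index 3, swap → [4, 49, -3, 55, 50, 11, 7, 84, 92, 75, 95, 78, 39]
-3 < parent 4 at index 1, swap → [-3, 49, 4, 55, 50, 11, 7, 84, 92, 75, 95, 78, 39]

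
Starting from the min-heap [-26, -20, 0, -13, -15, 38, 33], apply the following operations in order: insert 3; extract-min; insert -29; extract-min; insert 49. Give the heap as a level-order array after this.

[-20, -15, 0, -13, 3, 38, 33, 49]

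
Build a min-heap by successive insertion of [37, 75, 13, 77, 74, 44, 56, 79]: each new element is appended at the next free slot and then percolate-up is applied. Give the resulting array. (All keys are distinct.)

[13, 74, 37, 77, 75, 44, 56, 79]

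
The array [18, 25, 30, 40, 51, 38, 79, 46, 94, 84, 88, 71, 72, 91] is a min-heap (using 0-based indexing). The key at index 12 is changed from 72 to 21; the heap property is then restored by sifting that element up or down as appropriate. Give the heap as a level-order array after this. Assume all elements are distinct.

[18, 25, 21, 40, 51, 30, 79, 46, 94, 84, 88, 71, 38, 91]

set index 12 from 72 to 21 → [18, 25, 30, 40, 51, 38, 79, 46, 94, 84, 88, 71, 21, 91]
21 < parent 38 at index 5, swap → [18, 25, 30, 40, 51, 21, 79, 46, 94, 84, 88, 71, 38, 91]
21 < parent 30 at index 2, swap → [18, 25, 21, 40, 51, 30, 79, 46, 94, 84, 88, 71, 38, 91]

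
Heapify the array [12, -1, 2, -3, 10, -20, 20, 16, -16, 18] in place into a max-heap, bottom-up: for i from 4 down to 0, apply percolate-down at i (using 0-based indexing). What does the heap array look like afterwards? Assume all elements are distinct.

sift down from index 4:
  10 vs only child 18 at index 9, swap → [12, -1, 2, -3, 18, -20, 20, 16, -16, 10]
sift down from index 3:
  -3 vs larger child 16 at index 7, swap → [12, -1, 2, 16, 18, -20, 20, -3, -16, 10]
sift down from index 2:
  2 vs larger child 20 at index 6, swap → [12, -1, 20, 16, 18, -20, 2, -3, -16, 10]
sift down from index 1:
  -1 vs larger child 18 at index 4, swap → [12, 18, 20, 16, -1, -20, 2, -3, -16, 10]
  -1 vs only child 10 at index 9, swap → [12, 18, 20, 16, 10, -20, 2, -3, -16, -1]
sift down from index 0:
  12 vs larger child 20 at index 2, swap → [20, 18, 12, 16, 10, -20, 2, -3, -16, -1]

[20, 18, 12, 16, 10, -20, 2, -3, -16, -1]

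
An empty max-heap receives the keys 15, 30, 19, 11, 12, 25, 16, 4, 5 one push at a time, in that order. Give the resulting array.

[30, 15, 25, 11, 12, 19, 16, 4, 5]

Insert 15:
  append 15 at index 0 → [15] (no swap needed)
Insert 30:
  append 30 at index 1 → [15, 30]
  30 > parent 15 at index 0, swap → [30, 15]
Insert 19:
  append 19 at index 2 → [30, 15, 19] (no swap needed)
Insert 11:
  append 11 at index 3 → [30, 15, 19, 11] (no swap needed)
Insert 12:
  append 12 at index 4 → [30, 15, 19, 11, 12] (no swap needed)
Insert 25:
  append 25 at index 5 → [30, 15, 19, 11, 12, 25]
  25 > parent 19 at index 2, swap → [30, 15, 25, 11, 12, 19]
Insert 16:
  append 16 at index 6 → [30, 15, 25, 11, 12, 19, 16] (no swap needed)
Insert 4:
  append 4 at index 7 → [30, 15, 25, 11, 12, 19, 16, 4] (no swap needed)
Insert 5:
  append 5 at index 8 → [30, 15, 25, 11, 12, 19, 16, 4, 5] (no swap needed)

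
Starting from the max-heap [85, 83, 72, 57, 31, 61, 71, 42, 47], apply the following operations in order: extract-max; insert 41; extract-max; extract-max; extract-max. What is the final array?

[61, 57, 42, 47, 31, 41]

extract-max → returns 85:
  remove root 85; move last element 47 to root → [47, 83, 72, 57, 31, 61, 71, 42]
  47 vs larger child 83 at index 1, swap → [83, 47, 72, 57, 31, 61, 71, 42]
  47 vs larger child 57 at index 3, swap → [83, 57, 72, 47, 31, 61, 71, 42]
insert 41:
  append 41 at index 8 → [83, 57, 72, 47, 31, 61, 71, 42, 41] (no swap needed)
extract-max → returns 83:
  remove root 83; move last element 41 to root → [41, 57, 72, 47, 31, 61, 71, 42]
  41 vs larger child 72 at index 2, swap → [72, 57, 41, 47, 31, 61, 71, 42]
  41 vs larger child 71 at index 6, swap → [72, 57, 71, 47, 31, 61, 41, 42]
extract-max → returns 72:
  remove root 72; move last element 42 to root → [42, 57, 71, 47, 31, 61, 41]
  42 vs larger child 71 at index 2, swap → [71, 57, 42, 47, 31, 61, 41]
  42 vs larger child 61 at index 5, swap → [71, 57, 61, 47, 31, 42, 41]
extract-max → returns 71:
  remove root 71; move last element 41 to root → [41, 57, 61, 47, 31, 42]
  41 vs larger child 61 at index 2, swap → [61, 57, 41, 47, 31, 42]
  41 vs only child 42 at index 5, swap → [61, 57, 42, 47, 31, 41]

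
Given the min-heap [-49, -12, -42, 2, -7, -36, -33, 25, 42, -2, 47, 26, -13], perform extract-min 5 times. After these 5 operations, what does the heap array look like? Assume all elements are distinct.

[-12, -7, -2, 2, 42, 47, 26, 25]

extract-min #1 returns -49:
  remove root -49; move last element -13 to root → [-13, -12, -42, 2, -7, -36, -33, 25, 42, -2, 47, 26]
  -13 vs smaller child -42 at index 2, swap → [-42, -12, -13, 2, -7, -36, -33, 25, 42, -2, 47, 26]
  -13 vs smaller child -36 at index 5, swap → [-42, -12, -36, 2, -7, -13, -33, 25, 42, -2, 47, 26]
extract-min #2 returns -42:
  remove root -42; move last element 26 to root → [26, -12, -36, 2, -7, -13, -33, 25, 42, -2, 47]
  26 vs smaller child -36 at index 2, swap → [-36, -12, 26, 2, -7, -13, -33, 25, 42, -2, 47]
  26 vs smaller child -33 at index 6, swap → [-36, -12, -33, 2, -7, -13, 26, 25, 42, -2, 47]
extract-min #3 returns -36:
  remove root -36; move last element 47 to root → [47, -12, -33, 2, -7, -13, 26, 25, 42, -2]
  47 vs smaller child -33 at index 2, swap → [-33, -12, 47, 2, -7, -13, 26, 25, 42, -2]
  47 vs smaller child -13 at index 5, swap → [-33, -12, -13, 2, -7, 47, 26, 25, 42, -2]
extract-min #4 returns -33:
  remove root -33; move last element -2 to root → [-2, -12, -13, 2, -7, 47, 26, 25, 42]
  -2 vs smaller child -13 at index 2, swap → [-13, -12, -2, 2, -7, 47, 26, 25, 42]
extract-min #5 returns -13:
  remove root -13; move last element 42 to root → [42, -12, -2, 2, -7, 47, 26, 25]
  42 vs smaller child -12 at index 1, swap → [-12, 42, -2, 2, -7, 47, 26, 25]
  42 vs smaller child -7 at index 4, swap → [-12, -7, -2, 2, 42, 47, 26, 25]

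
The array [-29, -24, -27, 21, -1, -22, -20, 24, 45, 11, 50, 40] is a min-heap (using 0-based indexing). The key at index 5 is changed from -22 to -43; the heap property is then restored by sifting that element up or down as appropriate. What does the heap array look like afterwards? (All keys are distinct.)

[-43, -24, -29, 21, -1, -27, -20, 24, 45, 11, 50, 40]

set index 5 from -22 to -43 → [-29, -24, -27, 21, -1, -43, -20, 24, 45, 11, 50, 40]
-43 < parent -27 at index 2, swap → [-29, -24, -43, 21, -1, -27, -20, 24, 45, 11, 50, 40]
-43 < parent -29 at index 0, swap → [-43, -24, -29, 21, -1, -27, -20, 24, 45, 11, 50, 40]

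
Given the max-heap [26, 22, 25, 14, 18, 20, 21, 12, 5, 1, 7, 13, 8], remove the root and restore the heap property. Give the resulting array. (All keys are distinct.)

[25, 22, 21, 14, 18, 20, 8, 12, 5, 1, 7, 13]

remove root 26; move last element 8 to root → [8, 22, 25, 14, 18, 20, 21, 12, 5, 1, 7, 13]
8 vs larger child 25 at index 2, swap → [25, 22, 8, 14, 18, 20, 21, 12, 5, 1, 7, 13]
8 vs larger child 21 at index 6, swap → [25, 22, 21, 14, 18, 20, 8, 12, 5, 1, 7, 13]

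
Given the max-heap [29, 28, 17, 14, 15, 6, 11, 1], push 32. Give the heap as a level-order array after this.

[32, 29, 17, 28, 15, 6, 11, 1, 14]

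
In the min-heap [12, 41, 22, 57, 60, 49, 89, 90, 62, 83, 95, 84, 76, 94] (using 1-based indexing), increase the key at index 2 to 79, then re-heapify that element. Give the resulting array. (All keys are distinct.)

set index 2 from 41 to 79 → [12, 79, 22, 57, 60, 49, 89, 90, 62, 83, 95, 84, 76, 94]
79 vs smaller child 57 at index 4, swap → [12, 57, 22, 79, 60, 49, 89, 90, 62, 83, 95, 84, 76, 94]
79 vs smaller child 62 at index 9, swap → [12, 57, 22, 62, 60, 49, 89, 90, 79, 83, 95, 84, 76, 94]

[12, 57, 22, 62, 60, 49, 89, 90, 79, 83, 95, 84, 76, 94]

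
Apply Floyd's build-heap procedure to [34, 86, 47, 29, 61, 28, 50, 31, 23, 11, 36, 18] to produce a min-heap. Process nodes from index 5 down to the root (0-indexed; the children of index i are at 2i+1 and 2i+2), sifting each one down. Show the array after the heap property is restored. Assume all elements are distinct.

[11, 23, 18, 29, 36, 28, 50, 31, 34, 61, 86, 47]

sift down from index 5:
  28 vs only child 18 at index 11, swap → [34, 86, 47, 29, 61, 18, 50, 31, 23, 11, 36, 28]
sift down from index 4:
  61 vs smaller child 11 at index 9, swap → [34, 86, 47, 29, 11, 18, 50, 31, 23, 61, 36, 28]
sift down from index 3:
  29 vs smaller child 23 at index 8, swap → [34, 86, 47, 23, 11, 18, 50, 31, 29, 61, 36, 28]
sift down from index 2:
  47 vs smaller child 18 at index 5, swap → [34, 86, 18, 23, 11, 47, 50, 31, 29, 61, 36, 28]
  47 vs only child 28 at index 11, swap → [34, 86, 18, 23, 11, 28, 50, 31, 29, 61, 36, 47]
sift down from index 1:
  86 vs smaller child 11 at index 4, swap → [34, 11, 18, 23, 86, 28, 50, 31, 29, 61, 36, 47]
  86 vs smaller child 36 at index 10, swap → [34, 11, 18, 23, 36, 28, 50, 31, 29, 61, 86, 47]
sift down from index 0:
  34 vs smaller child 11 at index 1, swap → [11, 34, 18, 23, 36, 28, 50, 31, 29, 61, 86, 47]
  34 vs smaller child 23 at index 3, swap → [11, 23, 18, 34, 36, 28, 50, 31, 29, 61, 86, 47]
  34 vs smaller child 29 at index 8, swap → [11, 23, 18, 29, 36, 28, 50, 31, 34, 61, 86, 47]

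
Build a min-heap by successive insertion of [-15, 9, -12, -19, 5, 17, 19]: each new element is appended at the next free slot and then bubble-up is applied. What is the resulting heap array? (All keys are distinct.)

Insert -15:
  append -15 at index 0 → [-15] (no swap needed)
Insert 9:
  append 9 at index 1 → [-15, 9] (no swap needed)
Insert -12:
  append -12 at index 2 → [-15, 9, -12] (no swap needed)
Insert -19:
  append -19 at index 3 → [-15, 9, -12, -19]
  -19 < parent 9 at index 1, swap → [-15, -19, -12, 9]
  -19 < parent -15 at index 0, swap → [-19, -15, -12, 9]
Insert 5:
  append 5 at index 4 → [-19, -15, -12, 9, 5] (no swap needed)
Insert 17:
  append 17 at index 5 → [-19, -15, -12, 9, 5, 17] (no swap needed)
Insert 19:
  append 19 at index 6 → [-19, -15, -12, 9, 5, 17, 19] (no swap needed)

[-19, -15, -12, 9, 5, 17, 19]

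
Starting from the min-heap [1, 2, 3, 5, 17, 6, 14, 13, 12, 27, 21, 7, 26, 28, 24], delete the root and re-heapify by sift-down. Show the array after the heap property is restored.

[2, 5, 3, 12, 17, 6, 14, 13, 24, 27, 21, 7, 26, 28]

remove root 1; move last element 24 to root → [24, 2, 3, 5, 17, 6, 14, 13, 12, 27, 21, 7, 26, 28]
24 vs smaller child 2 at index 1, swap → [2, 24, 3, 5, 17, 6, 14, 13, 12, 27, 21, 7, 26, 28]
24 vs smaller child 5 at index 3, swap → [2, 5, 3, 24, 17, 6, 14, 13, 12, 27, 21, 7, 26, 28]
24 vs smaller child 12 at index 8, swap → [2, 5, 3, 12, 17, 6, 14, 13, 24, 27, 21, 7, 26, 28]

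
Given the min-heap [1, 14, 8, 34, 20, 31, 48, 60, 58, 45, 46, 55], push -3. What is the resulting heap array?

append -3 at index 12 → [1, 14, 8, 34, 20, 31, 48, 60, 58, 45, 46, 55, -3]
-3 < parent 31 at index 5, swap → [1, 14, 8, 34, 20, -3, 48, 60, 58, 45, 46, 55, 31]
-3 < parent 8 at index 2, swap → [1, 14, -3, 34, 20, 8, 48, 60, 58, 45, 46, 55, 31]
-3 < parent 1 at index 0, swap → [-3, 14, 1, 34, 20, 8, 48, 60, 58, 45, 46, 55, 31]

[-3, 14, 1, 34, 20, 8, 48, 60, 58, 45, 46, 55, 31]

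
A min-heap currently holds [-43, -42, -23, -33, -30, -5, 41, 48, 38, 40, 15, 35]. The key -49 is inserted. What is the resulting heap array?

append -49 at index 12 → [-43, -42, -23, -33, -30, -5, 41, 48, 38, 40, 15, 35, -49]
-49 < parent -5 at index 5, swap → [-43, -42, -23, -33, -30, -49, 41, 48, 38, 40, 15, 35, -5]
-49 < parent -23 at index 2, swap → [-43, -42, -49, -33, -30, -23, 41, 48, 38, 40, 15, 35, -5]
-49 < parent -43 at index 0, swap → [-49, -42, -43, -33, -30, -23, 41, 48, 38, 40, 15, 35, -5]

[-49, -42, -43, -33, -30, -23, 41, 48, 38, 40, 15, 35, -5]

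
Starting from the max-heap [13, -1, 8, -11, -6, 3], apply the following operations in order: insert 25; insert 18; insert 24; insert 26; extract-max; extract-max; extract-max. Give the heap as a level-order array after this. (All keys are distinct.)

[18, -1, 13, -11, -6, 3, 8]

insert 25:
  append 25 at index 6 → [13, -1, 8, -11, -6, 3, 25]
  25 > parent 8 at index 2, swap → [13, -1, 25, -11, -6, 3, 8]
  25 > parent 13 at index 0, swap → [25, -1, 13, -11, -6, 3, 8]
insert 18:
  append 18 at index 7 → [25, -1, 13, -11, -6, 3, 8, 18]
  18 > parent -11 at index 3, swap → [25, -1, 13, 18, -6, 3, 8, -11]
  18 > parent -1 at index 1, swap → [25, 18, 13, -1, -6, 3, 8, -11]
insert 24:
  append 24 at index 8 → [25, 18, 13, -1, -6, 3, 8, -11, 24]
  24 > parent -1 at index 3, swap → [25, 18, 13, 24, -6, 3, 8, -11, -1]
  24 > parent 18 at index 1, swap → [25, 24, 13, 18, -6, 3, 8, -11, -1]
insert 26:
  append 26 at index 9 → [25, 24, 13, 18, -6, 3, 8, -11, -1, 26]
  26 > parent -6 at index 4, swap → [25, 24, 13, 18, 26, 3, 8, -11, -1, -6]
  26 > parent 24 at index 1, swap → [25, 26, 13, 18, 24, 3, 8, -11, -1, -6]
  26 > parent 25 at index 0, swap → [26, 25, 13, 18, 24, 3, 8, -11, -1, -6]
extract-max → returns 26:
  remove root 26; move last element -6 to root → [-6, 25, 13, 18, 24, 3, 8, -11, -1]
  -6 vs larger child 25 at index 1, swap → [25, -6, 13, 18, 24, 3, 8, -11, -1]
  -6 vs larger child 24 at index 4, swap → [25, 24, 13, 18, -6, 3, 8, -11, -1]
extract-max → returns 25:
  remove root 25; move last element -1 to root → [-1, 24, 13, 18, -6, 3, 8, -11]
  -1 vs larger child 24 at index 1, swap → [24, -1, 13, 18, -6, 3, 8, -11]
  -1 vs larger child 18 at index 3, swap → [24, 18, 13, -1, -6, 3, 8, -11]
extract-max → returns 24:
  remove root 24; move last element -11 to root → [-11, 18, 13, -1, -6, 3, 8]
  -11 vs larger child 18 at index 1, swap → [18, -11, 13, -1, -6, 3, 8]
  -11 vs larger child -1 at index 3, swap → [18, -1, 13, -11, -6, 3, 8]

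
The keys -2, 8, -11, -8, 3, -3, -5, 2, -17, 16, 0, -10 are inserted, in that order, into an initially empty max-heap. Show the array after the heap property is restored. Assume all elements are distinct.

[16, 8, -3, 2, 3, -10, -5, -8, -17, -2, 0, -11]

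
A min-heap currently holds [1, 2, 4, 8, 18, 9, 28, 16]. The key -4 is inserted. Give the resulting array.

append -4 at index 8 → [1, 2, 4, 8, 18, 9, 28, 16, -4]
-4 < parent 8 at index 3, swap → [1, 2, 4, -4, 18, 9, 28, 16, 8]
-4 < parent 2 at index 1, swap → [1, -4, 4, 2, 18, 9, 28, 16, 8]
-4 < parent 1 at index 0, swap → [-4, 1, 4, 2, 18, 9, 28, 16, 8]

[-4, 1, 4, 2, 18, 9, 28, 16, 8]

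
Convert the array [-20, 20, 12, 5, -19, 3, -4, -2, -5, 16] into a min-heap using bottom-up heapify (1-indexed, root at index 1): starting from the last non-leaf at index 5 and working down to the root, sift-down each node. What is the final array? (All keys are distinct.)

sift down from index 5: already satisfies heap property
sift down from index 4:
  5 vs smaller child -5 at index 9, swap → [-20, 20, 12, -5, -19, 3, -4, -2, 5, 16]
sift down from index 3:
  12 vs smaller child -4 at index 7, swap → [-20, 20, -4, -5, -19, 3, 12, -2, 5, 16]
sift down from index 2:
  20 vs smaller child -19 at index 5, swap → [-20, -19, -4, -5, 20, 3, 12, -2, 5, 16]
  20 vs only child 16 at index 10, swap → [-20, -19, -4, -5, 16, 3, 12, -2, 5, 20]
sift down from index 1: already satisfies heap property

[-20, -19, -4, -5, 16, 3, 12, -2, 5, 20]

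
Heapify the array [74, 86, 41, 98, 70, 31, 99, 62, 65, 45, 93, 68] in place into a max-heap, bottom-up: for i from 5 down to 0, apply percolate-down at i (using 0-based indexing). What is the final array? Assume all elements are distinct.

sift down from index 5:
  31 vs only child 68 at index 11, swap → [74, 86, 41, 98, 70, 68, 99, 62, 65, 45, 93, 31]
sift down from index 4:
  70 vs larger child 93 at index 10, swap → [74, 86, 41, 98, 93, 68, 99, 62, 65, 45, 70, 31]
sift down from index 3: already satisfies heap property
sift down from index 2:
  41 vs larger child 99 at index 6, swap → [74, 86, 99, 98, 93, 68, 41, 62, 65, 45, 70, 31]
sift down from index 1:
  86 vs larger child 98 at index 3, swap → [74, 98, 99, 86, 93, 68, 41, 62, 65, 45, 70, 31]
sift down from index 0:
  74 vs larger child 99 at index 2, swap → [99, 98, 74, 86, 93, 68, 41, 62, 65, 45, 70, 31]

[99, 98, 74, 86, 93, 68, 41, 62, 65, 45, 70, 31]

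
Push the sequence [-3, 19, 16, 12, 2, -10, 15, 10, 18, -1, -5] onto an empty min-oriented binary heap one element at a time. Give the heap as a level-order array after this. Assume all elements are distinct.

[-10, -5, -3, 10, -1, 16, 15, 19, 18, 12, 2]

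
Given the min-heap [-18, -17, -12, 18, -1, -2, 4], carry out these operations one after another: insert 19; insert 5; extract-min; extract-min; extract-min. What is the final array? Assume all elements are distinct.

[-2, -1, 4, 5, 18, 19]

insert 19:
  append 19 at index 7 → [-18, -17, -12, 18, -1, -2, 4, 19] (no swap needed)
insert 5:
  append 5 at index 8 → [-18, -17, -12, 18, -1, -2, 4, 19, 5]
  5 < parent 18 at index 3, swap → [-18, -17, -12, 5, -1, -2, 4, 19, 18]
extract-min → returns -18:
  remove root -18; move last element 18 to root → [18, -17, -12, 5, -1, -2, 4, 19]
  18 vs smaller child -17 at index 1, swap → [-17, 18, -12, 5, -1, -2, 4, 19]
  18 vs smaller child -1 at index 4, swap → [-17, -1, -12, 5, 18, -2, 4, 19]
extract-min → returns -17:
  remove root -17; move last element 19 to root → [19, -1, -12, 5, 18, -2, 4]
  19 vs smaller child -12 at index 2, swap → [-12, -1, 19, 5, 18, -2, 4]
  19 vs smaller child -2 at index 5, swap → [-12, -1, -2, 5, 18, 19, 4]
extract-min → returns -12:
  remove root -12; move last element 4 to root → [4, -1, -2, 5, 18, 19]
  4 vs smaller child -2 at index 2, swap → [-2, -1, 4, 5, 18, 19]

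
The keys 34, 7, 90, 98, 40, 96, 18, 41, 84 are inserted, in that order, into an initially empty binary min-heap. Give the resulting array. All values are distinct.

[7, 34, 18, 41, 40, 96, 90, 98, 84]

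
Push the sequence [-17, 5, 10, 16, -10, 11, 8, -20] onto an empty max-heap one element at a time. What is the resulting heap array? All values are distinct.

[16, 10, 11, -17, -10, 5, 8, -20]

Insert -17:
  append -17 at index 0 → [-17] (no swap needed)
Insert 5:
  append 5 at index 1 → [-17, 5]
  5 > parent -17 at index 0, swap → [5, -17]
Insert 10:
  append 10 at index 2 → [5, -17, 10]
  10 > parent 5 at index 0, swap → [10, -17, 5]
Insert 16:
  append 16 at index 3 → [10, -17, 5, 16]
  16 > parent -17 at index 1, swap → [10, 16, 5, -17]
  16 > parent 10 at index 0, swap → [16, 10, 5, -17]
Insert -10:
  append -10 at index 4 → [16, 10, 5, -17, -10] (no swap needed)
Insert 11:
  append 11 at index 5 → [16, 10, 5, -17, -10, 11]
  11 > parent 5 at index 2, swap → [16, 10, 11, -17, -10, 5]
Insert 8:
  append 8 at index 6 → [16, 10, 11, -17, -10, 5, 8] (no swap needed)
Insert -20:
  append -20 at index 7 → [16, 10, 11, -17, -10, 5, 8, -20] (no swap needed)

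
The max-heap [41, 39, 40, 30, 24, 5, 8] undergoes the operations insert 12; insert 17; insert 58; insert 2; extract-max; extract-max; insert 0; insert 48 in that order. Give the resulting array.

insert 12:
  append 12 at index 7 → [41, 39, 40, 30, 24, 5, 8, 12] (no swap needed)
insert 17:
  append 17 at index 8 → [41, 39, 40, 30, 24, 5, 8, 12, 17] (no swap needed)
insert 58:
  append 58 at index 9 → [41, 39, 40, 30, 24, 5, 8, 12, 17, 58]
  58 > parent 24 at index 4, swap → [41, 39, 40, 30, 58, 5, 8, 12, 17, 24]
  58 > parent 39 at index 1, swap → [41, 58, 40, 30, 39, 5, 8, 12, 17, 24]
  58 > parent 41 at index 0, swap → [58, 41, 40, 30, 39, 5, 8, 12, 17, 24]
insert 2:
  append 2 at index 10 → [58, 41, 40, 30, 39, 5, 8, 12, 17, 24, 2] (no swap needed)
extract-max → returns 58:
  remove root 58; move last element 2 to root → [2, 41, 40, 30, 39, 5, 8, 12, 17, 24]
  2 vs larger child 41 at index 1, swap → [41, 2, 40, 30, 39, 5, 8, 12, 17, 24]
  2 vs larger child 39 at index 4, swap → [41, 39, 40, 30, 2, 5, 8, 12, 17, 24]
  2 vs only child 24 at index 9, swap → [41, 39, 40, 30, 24, 5, 8, 12, 17, 2]
extract-max → returns 41:
  remove root 41; move last element 2 to root → [2, 39, 40, 30, 24, 5, 8, 12, 17]
  2 vs larger child 40 at index 2, swap → [40, 39, 2, 30, 24, 5, 8, 12, 17]
  2 vs larger child 8 at index 6, swap → [40, 39, 8, 30, 24, 5, 2, 12, 17]
insert 0:
  append 0 at index 9 → [40, 39, 8, 30, 24, 5, 2, 12, 17, 0] (no swap needed)
insert 48:
  append 48 at index 10 → [40, 39, 8, 30, 24, 5, 2, 12, 17, 0, 48]
  48 > parent 24 at index 4, swap → [40, 39, 8, 30, 48, 5, 2, 12, 17, 0, 24]
  48 > parent 39 at index 1, swap → [40, 48, 8, 30, 39, 5, 2, 12, 17, 0, 24]
  48 > parent 40 at index 0, swap → [48, 40, 8, 30, 39, 5, 2, 12, 17, 0, 24]

[48, 40, 8, 30, 39, 5, 2, 12, 17, 0, 24]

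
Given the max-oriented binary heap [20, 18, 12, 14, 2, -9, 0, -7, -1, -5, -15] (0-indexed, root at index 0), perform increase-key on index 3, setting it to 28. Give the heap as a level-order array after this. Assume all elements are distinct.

[28, 20, 12, 18, 2, -9, 0, -7, -1, -5, -15]

set index 3 from 14 to 28 → [20, 18, 12, 28, 2, -9, 0, -7, -1, -5, -15]
28 > parent 18 at index 1, swap → [20, 28, 12, 18, 2, -9, 0, -7, -1, -5, -15]
28 > parent 20 at index 0, swap → [28, 20, 12, 18, 2, -9, 0, -7, -1, -5, -15]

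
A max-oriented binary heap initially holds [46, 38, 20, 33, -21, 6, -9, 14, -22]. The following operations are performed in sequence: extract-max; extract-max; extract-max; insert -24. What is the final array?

[20, 14, 6, -22, -21, -9, -24]

extract-max → returns 46:
  remove root 46; move last element -22 to root → [-22, 38, 20, 33, -21, 6, -9, 14]
  -22 vs larger child 38 at index 1, swap → [38, -22, 20, 33, -21, 6, -9, 14]
  -22 vs larger child 33 at index 3, swap → [38, 33, 20, -22, -21, 6, -9, 14]
  -22 vs only child 14 at index 7, swap → [38, 33, 20, 14, -21, 6, -9, -22]
extract-max → returns 38:
  remove root 38; move last element -22 to root → [-22, 33, 20, 14, -21, 6, -9]
  -22 vs larger child 33 at index 1, swap → [33, -22, 20, 14, -21, 6, -9]
  -22 vs larger child 14 at index 3, swap → [33, 14, 20, -22, -21, 6, -9]
extract-max → returns 33:
  remove root 33; move last element -9 to root → [-9, 14, 20, -22, -21, 6]
  -9 vs larger child 20 at index 2, swap → [20, 14, -9, -22, -21, 6]
  -9 vs only child 6 at index 5, swap → [20, 14, 6, -22, -21, -9]
insert -24:
  append -24 at index 6 → [20, 14, 6, -22, -21, -9, -24] (no swap needed)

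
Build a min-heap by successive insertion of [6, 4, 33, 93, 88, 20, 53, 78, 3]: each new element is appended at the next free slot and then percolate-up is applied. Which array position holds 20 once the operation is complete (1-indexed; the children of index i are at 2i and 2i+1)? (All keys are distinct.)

Insert 6:
  append 6 at index 1 → [6] (no swap needed)
Insert 4:
  append 4 at index 2 → [6, 4]
  4 < parent 6 at index 1, swap → [4, 6]
Insert 33:
  append 33 at index 3 → [4, 6, 33] (no swap needed)
Insert 93:
  append 93 at index 4 → [4, 6, 33, 93] (no swap needed)
Insert 88:
  append 88 at index 5 → [4, 6, 33, 93, 88] (no swap needed)
Insert 20:
  append 20 at index 6 → [4, 6, 33, 93, 88, 20]
  20 < parent 33 at index 3, swap → [4, 6, 20, 93, 88, 33]
Insert 53:
  append 53 at index 7 → [4, 6, 20, 93, 88, 33, 53] (no swap needed)
Insert 78:
  append 78 at index 8 → [4, 6, 20, 93, 88, 33, 53, 78]
  78 < parent 93 at index 4, swap → [4, 6, 20, 78, 88, 33, 53, 93]
Insert 3:
  append 3 at index 9 → [4, 6, 20, 78, 88, 33, 53, 93, 3]
  3 < parent 78 at index 4, swap → [4, 6, 20, 3, 88, 33, 53, 93, 78]
  3 < parent 6 at index 2, swap → [4, 3, 20, 6, 88, 33, 53, 93, 78]
  3 < parent 4 at index 1, swap → [3, 4, 20, 6, 88, 33, 53, 93, 78]
resulting array: [3, 4, 20, 6, 88, 33, 53, 93, 78]

3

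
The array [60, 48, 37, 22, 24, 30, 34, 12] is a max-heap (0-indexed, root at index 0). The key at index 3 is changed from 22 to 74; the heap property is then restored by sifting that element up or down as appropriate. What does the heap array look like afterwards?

set index 3 from 22 to 74 → [60, 48, 37, 74, 24, 30, 34, 12]
74 > parent 48 at index 1, swap → [60, 74, 37, 48, 24, 30, 34, 12]
74 > parent 60 at index 0, swap → [74, 60, 37, 48, 24, 30, 34, 12]

[74, 60, 37, 48, 24, 30, 34, 12]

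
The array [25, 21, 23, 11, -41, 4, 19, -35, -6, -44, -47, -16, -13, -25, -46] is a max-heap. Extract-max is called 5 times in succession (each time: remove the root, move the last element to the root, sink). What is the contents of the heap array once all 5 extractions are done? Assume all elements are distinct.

extract-max #1 returns 25:
  remove root 25; move last element -46 to root → [-46, 21, 23, 11, -41, 4, 19, -35, -6, -44, -47, -16, -13, -25]
  -46 vs larger child 23 at index 2, swap → [23, 21, -46, 11, -41, 4, 19, -35, -6, -44, -47, -16, -13, -25]
  -46 vs larger child 19 at index 6, swap → [23, 21, 19, 11, -41, 4, -46, -35, -6, -44, -47, -16, -13, -25]
  -46 vs only child -25 at index 13, swap → [23, 21, 19, 11, -41, 4, -25, -35, -6, -44, -47, -16, -13, -46]
extract-max #2 returns 23:
  remove root 23; move last element -46 to root → [-46, 21, 19, 11, -41, 4, -25, -35, -6, -44, -47, -16, -13]
  -46 vs larger child 21 at index 1, swap → [21, -46, 19, 11, -41, 4, -25, -35, -6, -44, -47, -16, -13]
  -46 vs larger child 11 at index 3, swap → [21, 11, 19, -46, -41, 4, -25, -35, -6, -44, -47, -16, -13]
  -46 vs larger child -6 at index 8, swap → [21, 11, 19, -6, -41, 4, -25, -35, -46, -44, -47, -16, -13]
extract-max #3 returns 21:
  remove root 21; move last element -13 to root → [-13, 11, 19, -6, -41, 4, -25, -35, -46, -44, -47, -16]
  -13 vs larger child 19 at index 2, swap → [19, 11, -13, -6, -41, 4, -25, -35, -46, -44, -47, -16]
  -13 vs larger child 4 at index 5, swap → [19, 11, 4, -6, -41, -13, -25, -35, -46, -44, -47, -16]
extract-max #4 returns 19:
  remove root 19; move last element -16 to root → [-16, 11, 4, -6, -41, -13, -25, -35, -46, -44, -47]
  -16 vs larger child 11 at index 1, swap → [11, -16, 4, -6, -41, -13, -25, -35, -46, -44, -47]
  -16 vs larger child -6 at index 3, swap → [11, -6, 4, -16, -41, -13, -25, -35, -46, -44, -47]
extract-max #5 returns 11:
  remove root 11; move last element -47 to root → [-47, -6, 4, -16, -41, -13, -25, -35, -46, -44]
  -47 vs larger child 4 at index 2, swap → [4, -6, -47, -16, -41, -13, -25, -35, -46, -44]
  -47 vs larger child -13 at index 5, swap → [4, -6, -13, -16, -41, -47, -25, -35, -46, -44]

[4, -6, -13, -16, -41, -47, -25, -35, -46, -44]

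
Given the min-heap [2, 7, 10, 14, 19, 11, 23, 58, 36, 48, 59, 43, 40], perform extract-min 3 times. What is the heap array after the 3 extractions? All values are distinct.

extract-min #1 returns 2:
  remove root 2; move last element 40 to root → [40, 7, 10, 14, 19, 11, 23, 58, 36, 48, 59, 43]
  40 vs smaller child 7 at index 1, swap → [7, 40, 10, 14, 19, 11, 23, 58, 36, 48, 59, 43]
  40 vs smaller child 14 at index 3, swap → [7, 14, 10, 40, 19, 11, 23, 58, 36, 48, 59, 43]
  40 vs smaller child 36 at index 8, swap → [7, 14, 10, 36, 19, 11, 23, 58, 40, 48, 59, 43]
extract-min #2 returns 7:
  remove root 7; move last element 43 to root → [43, 14, 10, 36, 19, 11, 23, 58, 40, 48, 59]
  43 vs smaller child 10 at index 2, swap → [10, 14, 43, 36, 19, 11, 23, 58, 40, 48, 59]
  43 vs smaller child 11 at index 5, swap → [10, 14, 11, 36, 19, 43, 23, 58, 40, 48, 59]
extract-min #3 returns 10:
  remove root 10; move last element 59 to root → [59, 14, 11, 36, 19, 43, 23, 58, 40, 48]
  59 vs smaller child 11 at index 2, swap → [11, 14, 59, 36, 19, 43, 23, 58, 40, 48]
  59 vs smaller child 23 at index 6, swap → [11, 14, 23, 36, 19, 43, 59, 58, 40, 48]

[11, 14, 23, 36, 19, 43, 59, 58, 40, 48]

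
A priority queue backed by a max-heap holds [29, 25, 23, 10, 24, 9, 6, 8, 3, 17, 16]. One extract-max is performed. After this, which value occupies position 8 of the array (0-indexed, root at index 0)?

3

remove root 29; move last element 16 to root → [16, 25, 23, 10, 24, 9, 6, 8, 3, 17]
16 vs larger child 25 at index 1, swap → [25, 16, 23, 10, 24, 9, 6, 8, 3, 17]
16 vs larger child 24 at index 4, swap → [25, 24, 23, 10, 16, 9, 6, 8, 3, 17]
16 vs only child 17 at index 9, swap → [25, 24, 23, 10, 17, 9, 6, 8, 3, 16]
resulting array: [25, 24, 23, 10, 17, 9, 6, 8, 3, 16]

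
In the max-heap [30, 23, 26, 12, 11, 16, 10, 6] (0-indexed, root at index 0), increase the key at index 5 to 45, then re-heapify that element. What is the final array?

[45, 23, 30, 12, 11, 26, 10, 6]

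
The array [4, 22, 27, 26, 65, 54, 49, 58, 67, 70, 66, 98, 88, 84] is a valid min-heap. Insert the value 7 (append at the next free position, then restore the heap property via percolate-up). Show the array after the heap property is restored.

[4, 22, 7, 26, 65, 54, 27, 58, 67, 70, 66, 98, 88, 84, 49]

append 7 at index 14 → [4, 22, 27, 26, 65, 54, 49, 58, 67, 70, 66, 98, 88, 84, 7]
7 < parent 49 at index 6, swap → [4, 22, 27, 26, 65, 54, 7, 58, 67, 70, 66, 98, 88, 84, 49]
7 < parent 27 at index 2, swap → [4, 22, 7, 26, 65, 54, 27, 58, 67, 70, 66, 98, 88, 84, 49]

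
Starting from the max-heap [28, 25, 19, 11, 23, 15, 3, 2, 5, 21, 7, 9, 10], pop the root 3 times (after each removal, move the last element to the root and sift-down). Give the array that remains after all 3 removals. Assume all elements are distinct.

[21, 11, 19, 7, 10, 15, 3, 2, 5, 9]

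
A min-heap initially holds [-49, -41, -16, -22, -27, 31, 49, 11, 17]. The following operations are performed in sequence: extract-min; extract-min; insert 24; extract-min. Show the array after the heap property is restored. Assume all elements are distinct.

extract-min → returns -49:
  remove root -49; move last element 17 to root → [17, -41, -16, -22, -27, 31, 49, 11]
  17 vs smaller child -41 at index 1, swap → [-41, 17, -16, -22, -27, 31, 49, 11]
  17 vs smaller child -27 at index 4, swap → [-41, -27, -16, -22, 17, 31, 49, 11]
extract-min → returns -41:
  remove root -41; move last element 11 to root → [11, -27, -16, -22, 17, 31, 49]
  11 vs smaller child -27 at index 1, swap → [-27, 11, -16, -22, 17, 31, 49]
  11 vs smaller child -22 at index 3, swap → [-27, -22, -16, 11, 17, 31, 49]
insert 24:
  append 24 at index 7 → [-27, -22, -16, 11, 17, 31, 49, 24] (no swap needed)
extract-min → returns -27:
  remove root -27; move last element 24 to root → [24, -22, -16, 11, 17, 31, 49]
  24 vs smaller child -22 at index 1, swap → [-22, 24, -16, 11, 17, 31, 49]
  24 vs smaller child 11 at index 3, swap → [-22, 11, -16, 24, 17, 31, 49]

[-22, 11, -16, 24, 17, 31, 49]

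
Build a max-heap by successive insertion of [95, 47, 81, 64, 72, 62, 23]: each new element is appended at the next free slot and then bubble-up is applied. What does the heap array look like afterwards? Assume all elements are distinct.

Insert 95:
  append 95 at index 0 → [95] (no swap needed)
Insert 47:
  append 47 at index 1 → [95, 47] (no swap needed)
Insert 81:
  append 81 at index 2 → [95, 47, 81] (no swap needed)
Insert 64:
  append 64 at index 3 → [95, 47, 81, 64]
  64 > parent 47 at index 1, swap → [95, 64, 81, 47]
Insert 72:
  append 72 at index 4 → [95, 64, 81, 47, 72]
  72 > parent 64 at index 1, swap → [95, 72, 81, 47, 64]
Insert 62:
  append 62 at index 5 → [95, 72, 81, 47, 64, 62] (no swap needed)
Insert 23:
  append 23 at index 6 → [95, 72, 81, 47, 64, 62, 23] (no swap needed)

[95, 72, 81, 47, 64, 62, 23]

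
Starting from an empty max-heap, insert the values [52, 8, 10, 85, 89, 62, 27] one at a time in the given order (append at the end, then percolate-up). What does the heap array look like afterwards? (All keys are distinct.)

Insert 52:
  append 52 at index 0 → [52] (no swap needed)
Insert 8:
  append 8 at index 1 → [52, 8] (no swap needed)
Insert 10:
  append 10 at index 2 → [52, 8, 10] (no swap needed)
Insert 85:
  append 85 at index 3 → [52, 8, 10, 85]
  85 > parent 8 at index 1, swap → [52, 85, 10, 8]
  85 > parent 52 at index 0, swap → [85, 52, 10, 8]
Insert 89:
  append 89 at index 4 → [85, 52, 10, 8, 89]
  89 > parent 52 at index 1, swap → [85, 89, 10, 8, 52]
  89 > parent 85 at index 0, swap → [89, 85, 10, 8, 52]
Insert 62:
  append 62 at index 5 → [89, 85, 10, 8, 52, 62]
  62 > parent 10 at index 2, swap → [89, 85, 62, 8, 52, 10]
Insert 27:
  append 27 at index 6 → [89, 85, 62, 8, 52, 10, 27] (no swap needed)

[89, 85, 62, 8, 52, 10, 27]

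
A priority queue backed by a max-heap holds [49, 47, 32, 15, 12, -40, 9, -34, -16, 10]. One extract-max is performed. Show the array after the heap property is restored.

[47, 15, 32, 10, 12, -40, 9, -34, -16]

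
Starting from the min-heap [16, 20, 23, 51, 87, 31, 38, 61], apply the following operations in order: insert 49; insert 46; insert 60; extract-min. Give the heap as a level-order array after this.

[20, 46, 23, 49, 60, 31, 38, 61, 51, 87]

insert 49:
  append 49 at index 8 → [16, 20, 23, 51, 87, 31, 38, 61, 49]
  49 < parent 51 at index 3, swap → [16, 20, 23, 49, 87, 31, 38, 61, 51]
insert 46:
  append 46 at index 9 → [16, 20, 23, 49, 87, 31, 38, 61, 51, 46]
  46 < parent 87 at index 4, swap → [16, 20, 23, 49, 46, 31, 38, 61, 51, 87]
insert 60:
  append 60 at index 10 → [16, 20, 23, 49, 46, 31, 38, 61, 51, 87, 60] (no swap needed)
extract-min → returns 16:
  remove root 16; move last element 60 to root → [60, 20, 23, 49, 46, 31, 38, 61, 51, 87]
  60 vs smaller child 20 at index 1, swap → [20, 60, 23, 49, 46, 31, 38, 61, 51, 87]
  60 vs smaller child 46 at index 4, swap → [20, 46, 23, 49, 60, 31, 38, 61, 51, 87]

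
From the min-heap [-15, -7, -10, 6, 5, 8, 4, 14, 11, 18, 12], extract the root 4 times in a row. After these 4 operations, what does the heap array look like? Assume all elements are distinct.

[5, 6, 8, 14, 18, 11, 12]

extract-min #1 returns -15:
  remove root -15; move last element 12 to root → [12, -7, -10, 6, 5, 8, 4, 14, 11, 18]
  12 vs smaller child -10 at index 2, swap → [-10, -7, 12, 6, 5, 8, 4, 14, 11, 18]
  12 vs smaller child 4 at index 6, swap → [-10, -7, 4, 6, 5, 8, 12, 14, 11, 18]
extract-min #2 returns -10:
  remove root -10; move last element 18 to root → [18, -7, 4, 6, 5, 8, 12, 14, 11]
  18 vs smaller child -7 at index 1, swap → [-7, 18, 4, 6, 5, 8, 12, 14, 11]
  18 vs smaller child 5 at index 4, swap → [-7, 5, 4, 6, 18, 8, 12, 14, 11]
extract-min #3 returns -7:
  remove root -7; move last element 11 to root → [11, 5, 4, 6, 18, 8, 12, 14]
  11 vs smaller child 4 at index 2, swap → [4, 5, 11, 6, 18, 8, 12, 14]
  11 vs smaller child 8 at index 5, swap → [4, 5, 8, 6, 18, 11, 12, 14]
extract-min #4 returns 4:
  remove root 4; move last element 14 to root → [14, 5, 8, 6, 18, 11, 12]
  14 vs smaller child 5 at index 1, swap → [5, 14, 8, 6, 18, 11, 12]
  14 vs smaller child 6 at index 3, swap → [5, 6, 8, 14, 18, 11, 12]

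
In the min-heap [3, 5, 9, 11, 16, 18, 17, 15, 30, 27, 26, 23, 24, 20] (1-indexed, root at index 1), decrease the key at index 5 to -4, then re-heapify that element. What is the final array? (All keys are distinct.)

[-4, 3, 9, 11, 5, 18, 17, 15, 30, 27, 26, 23, 24, 20]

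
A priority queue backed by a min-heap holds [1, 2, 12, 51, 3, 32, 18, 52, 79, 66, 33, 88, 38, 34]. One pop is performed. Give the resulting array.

[2, 3, 12, 51, 33, 32, 18, 52, 79, 66, 34, 88, 38]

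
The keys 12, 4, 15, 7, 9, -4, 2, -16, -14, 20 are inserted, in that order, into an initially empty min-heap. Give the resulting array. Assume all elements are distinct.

[-16, -14, 2, -4, 9, 15, 4, 12, 7, 20]

Insert 12:
  append 12 at index 0 → [12] (no swap needed)
Insert 4:
  append 4 at index 1 → [12, 4]
  4 < parent 12 at index 0, swap → [4, 12]
Insert 15:
  append 15 at index 2 → [4, 12, 15] (no swap needed)
Insert 7:
  append 7 at index 3 → [4, 12, 15, 7]
  7 < parent 12 at index 1, swap → [4, 7, 15, 12]
Insert 9:
  append 9 at index 4 → [4, 7, 15, 12, 9] (no swap needed)
Insert -4:
  append -4 at index 5 → [4, 7, 15, 12, 9, -4]
  -4 < parent 15 at index 2, swap → [4, 7, -4, 12, 9, 15]
  -4 < parent 4 at index 0, swap → [-4, 7, 4, 12, 9, 15]
Insert 2:
  append 2 at index 6 → [-4, 7, 4, 12, 9, 15, 2]
  2 < parent 4 at index 2, swap → [-4, 7, 2, 12, 9, 15, 4]
Insert -16:
  append -16 at index 7 → [-4, 7, 2, 12, 9, 15, 4, -16]
  -16 < parent 12 at index 3, swap → [-4, 7, 2, -16, 9, 15, 4, 12]
  -16 < parent 7 at index 1, swap → [-4, -16, 2, 7, 9, 15, 4, 12]
  -16 < parent -4 at index 0, swap → [-16, -4, 2, 7, 9, 15, 4, 12]
Insert -14:
  append -14 at index 8 → [-16, -4, 2, 7, 9, 15, 4, 12, -14]
  -14 < parent 7 at index 3, swap → [-16, -4, 2, -14, 9, 15, 4, 12, 7]
  -14 < parent -4 at index 1, swap → [-16, -14, 2, -4, 9, 15, 4, 12, 7]
Insert 20:
  append 20 at index 9 → [-16, -14, 2, -4, 9, 15, 4, 12, 7, 20] (no swap needed)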